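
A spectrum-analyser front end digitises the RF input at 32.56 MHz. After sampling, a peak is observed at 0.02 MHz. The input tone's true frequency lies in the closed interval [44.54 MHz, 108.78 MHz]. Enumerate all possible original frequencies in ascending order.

Frequencies that alias to 0.02 MHz are k·fs ± 0.02 MHz for integer k ≥ 0.
k=0: 0.02 MHz.
k=1: 32.54 MHz, 32.58 MHz.
k=2: 65.1 MHz, 65.14 MHz.
k=3: 97.66 MHz, 97.7 MHz.
k=4: 130.22 MHz, 130.26 MHz.
Within [44.54 MHz, 108.78 MHz]: 65.1 MHz, 65.14 MHz, 97.66 MHz, 97.7 MHz.

65.1 MHz, 65.14 MHz, 97.66 MHz, 97.7 MHz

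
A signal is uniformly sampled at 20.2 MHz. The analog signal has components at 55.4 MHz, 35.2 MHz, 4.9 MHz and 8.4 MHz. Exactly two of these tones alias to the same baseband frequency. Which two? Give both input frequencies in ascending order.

35.2 MHz, 55.4 MHz

fs/2 = 10.1 MHz.
55.4 MHz mod fs = 15 MHz.
15 MHz > fs/2 = 10.1 MHz, folds to fs − 15 MHz = 5.2 MHz.
35.2 MHz mod fs = 15 MHz.
15 MHz > fs/2 = 10.1 MHz, folds to fs − 15 MHz = 5.2 MHz.
4.9 MHz ≤ fs/2 = 10.1 MHz, passes unchanged.
8.4 MHz ≤ fs/2 = 10.1 MHz, passes unchanged.
35.2 MHz and 55.4 MHz both map to 5.2 MHz.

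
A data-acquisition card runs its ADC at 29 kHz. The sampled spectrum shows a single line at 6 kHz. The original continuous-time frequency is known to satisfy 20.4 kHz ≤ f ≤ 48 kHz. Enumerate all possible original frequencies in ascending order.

23 kHz, 35 kHz

Frequencies that alias to 6 kHz are k·fs ± 6 kHz for integer k ≥ 0.
k=0: 6 kHz.
k=1: 23 kHz, 35 kHz.
k=2: 52 kHz, 64 kHz.
Within [20.4 kHz, 48 kHz]: 23 kHz, 35 kHz.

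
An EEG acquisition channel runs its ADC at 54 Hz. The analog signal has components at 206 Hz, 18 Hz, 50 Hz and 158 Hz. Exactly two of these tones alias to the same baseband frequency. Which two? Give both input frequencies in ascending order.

50 Hz, 158 Hz

fs/2 = 27 Hz.
206 Hz mod fs = 44 Hz.
44 Hz > fs/2 = 27 Hz, folds to fs − 44 Hz = 10 Hz.
18 Hz ≤ fs/2 = 27 Hz, passes unchanged.
50 Hz > fs/2 = 27 Hz, folds to fs − 50 Hz = 4 Hz.
158 Hz mod fs = 50 Hz.
50 Hz > fs/2 = 27 Hz, folds to fs − 50 Hz = 4 Hz.
50 Hz and 158 Hz both map to 4 Hz.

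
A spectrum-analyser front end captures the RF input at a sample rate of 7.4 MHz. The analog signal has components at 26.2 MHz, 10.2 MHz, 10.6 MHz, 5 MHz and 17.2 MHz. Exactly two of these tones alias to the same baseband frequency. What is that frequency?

2.4 MHz

fs/2 = 3.7 MHz.
26.2 MHz mod fs = 4 MHz.
4 MHz > fs/2 = 3.7 MHz, folds to fs − 4 MHz = 3.4 MHz.
10.2 MHz mod fs = 2.8 MHz.
2.8 MHz ≤ fs/2 = 3.7 MHz, appears at 2.8 MHz.
10.6 MHz mod fs = 3.2 MHz.
3.2 MHz ≤ fs/2 = 3.7 MHz, appears at 3.2 MHz.
5 MHz > fs/2 = 3.7 MHz, folds to fs − 5 MHz = 2.4 MHz.
17.2 MHz mod fs = 2.4 MHz.
2.4 MHz ≤ fs/2 = 3.7 MHz, appears at 2.4 MHz.
5 MHz and 17.2 MHz both map to 2.4 MHz.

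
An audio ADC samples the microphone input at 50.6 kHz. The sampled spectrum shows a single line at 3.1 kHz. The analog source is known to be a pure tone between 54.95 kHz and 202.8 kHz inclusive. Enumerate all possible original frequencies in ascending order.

Frequencies that alias to 3.1 kHz are k·fs ± 3.1 kHz for integer k ≥ 0.
k=0: 3.1 kHz.
k=1: 47.5 kHz, 53.7 kHz.
k=2: 98.1 kHz, 104.3 kHz.
k=3: 148.7 kHz, 154.9 kHz.
k=4: 199.3 kHz, 205.5 kHz.
k=5: 249.9 kHz, 256.1 kHz.
Within [54.95 kHz, 202.8 kHz]: 98.1 kHz, 104.3 kHz, 148.7 kHz, 154.9 kHz, 199.3 kHz.

98.1 kHz, 104.3 kHz, 148.7 kHz, 154.9 kHz, 199.3 kHz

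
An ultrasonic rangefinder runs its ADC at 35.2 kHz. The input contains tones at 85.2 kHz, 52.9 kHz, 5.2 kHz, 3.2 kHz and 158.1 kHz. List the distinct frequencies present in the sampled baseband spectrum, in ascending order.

3.2 kHz, 5.2 kHz, 14.8 kHz, 17.3 kHz, 17.5 kHz

fs/2 = 17.6 kHz.
85.2 kHz mod fs = 14.8 kHz.
14.8 kHz ≤ fs/2 = 17.6 kHz, appears at 14.8 kHz.
52.9 kHz mod fs = 17.7 kHz.
17.7 kHz > fs/2 = 17.6 kHz, folds to fs − 17.7 kHz = 17.5 kHz.
5.2 kHz ≤ fs/2 = 17.6 kHz, passes unchanged.
3.2 kHz ≤ fs/2 = 17.6 kHz, passes unchanged.
158.1 kHz mod fs = 17.3 kHz.
17.3 kHz ≤ fs/2 = 17.6 kHz, appears at 17.3 kHz.
Distinct values: {3.2 kHz, 5.2 kHz, 14.8 kHz, 17.3 kHz, 17.5 kHz}.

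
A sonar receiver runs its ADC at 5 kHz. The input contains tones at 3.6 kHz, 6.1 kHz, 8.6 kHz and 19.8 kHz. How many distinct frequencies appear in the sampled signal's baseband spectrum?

3

fs/2 = 2.5 kHz.
3.6 kHz > fs/2 = 2.5 kHz, folds to fs − 3.6 kHz = 1.4 kHz.
6.1 kHz mod fs = 1.1 kHz.
1.1 kHz ≤ fs/2 = 2.5 kHz, appears at 1.1 kHz.
8.6 kHz mod fs = 3.6 kHz.
3.6 kHz > fs/2 = 2.5 kHz, folds to fs − 3.6 kHz = 1.4 kHz.
19.8 kHz mod fs = 4.8 kHz.
4.8 kHz > fs/2 = 2.5 kHz, folds to fs − 4.8 kHz = 0.2 kHz.
Distinct values: {0.2 kHz, 1.1 kHz, 1.4 kHz} → 3.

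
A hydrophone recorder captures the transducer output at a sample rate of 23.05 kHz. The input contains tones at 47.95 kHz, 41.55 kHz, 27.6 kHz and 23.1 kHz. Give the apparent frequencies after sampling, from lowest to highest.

0.05 kHz, 1.85 kHz, 4.55 kHz

fs/2 = 11.525 kHz.
47.95 kHz mod fs = 1.85 kHz.
1.85 kHz ≤ fs/2 = 11.525 kHz, appears at 1.85 kHz.
41.55 kHz mod fs = 18.5 kHz.
18.5 kHz > fs/2 = 11.525 kHz, folds to fs − 18.5 kHz = 4.55 kHz.
27.6 kHz mod fs = 4.55 kHz.
4.55 kHz ≤ fs/2 = 11.525 kHz, appears at 4.55 kHz.
23.1 kHz mod fs = 0.05 kHz.
0.05 kHz ≤ fs/2 = 11.525 kHz, appears at 0.05 kHz.
Distinct values: {0.05 kHz, 1.85 kHz, 4.55 kHz}.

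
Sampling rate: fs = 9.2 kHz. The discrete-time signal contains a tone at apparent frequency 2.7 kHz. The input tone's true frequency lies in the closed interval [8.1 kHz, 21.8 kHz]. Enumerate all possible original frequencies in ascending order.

11.9 kHz, 15.7 kHz, 21.1 kHz

Frequencies that alias to 2.7 kHz are k·fs ± 2.7 kHz for integer k ≥ 0.
k=0: 2.7 kHz.
k=1: 6.5 kHz, 11.9 kHz.
k=2: 15.7 kHz, 21.1 kHz.
k=3: 24.9 kHz, 30.3 kHz.
Within [8.1 kHz, 21.8 kHz]: 11.9 kHz, 15.7 kHz, 21.1 kHz.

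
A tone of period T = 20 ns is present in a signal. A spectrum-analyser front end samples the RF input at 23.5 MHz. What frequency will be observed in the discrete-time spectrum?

3 MHz

T = 20 ns → f = 1/T = 50 MHz.
50 MHz mod fs = 3 MHz.
3 MHz ≤ fs/2 = 11.75 MHz, appears at 3 MHz.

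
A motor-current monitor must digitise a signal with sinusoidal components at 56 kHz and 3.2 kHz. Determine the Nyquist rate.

Highest-frequency component: 56 kHz.
Nyquist rate = 2 × 56 kHz = 112 kHz.

112 kHz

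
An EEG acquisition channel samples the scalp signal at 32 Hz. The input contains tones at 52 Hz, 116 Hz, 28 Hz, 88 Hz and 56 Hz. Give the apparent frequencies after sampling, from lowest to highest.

fs/2 = 16 Hz.
52 Hz mod fs = 20 Hz.
20 Hz > fs/2 = 16 Hz, folds to fs − 20 Hz = 12 Hz.
116 Hz mod fs = 20 Hz.
20 Hz > fs/2 = 16 Hz, folds to fs − 20 Hz = 12 Hz.
28 Hz > fs/2 = 16 Hz, folds to fs − 28 Hz = 4 Hz.
88 Hz mod fs = 24 Hz.
24 Hz > fs/2 = 16 Hz, folds to fs − 24 Hz = 8 Hz.
56 Hz mod fs = 24 Hz.
24 Hz > fs/2 = 16 Hz, folds to fs − 24 Hz = 8 Hz.
Distinct values: {4 Hz, 8 Hz, 12 Hz}.

4 Hz, 8 Hz, 12 Hz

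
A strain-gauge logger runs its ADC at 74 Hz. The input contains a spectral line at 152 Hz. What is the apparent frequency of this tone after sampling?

4 Hz

152 Hz mod fs = 4 Hz.
4 Hz ≤ fs/2 = 37 Hz, appears at 4 Hz.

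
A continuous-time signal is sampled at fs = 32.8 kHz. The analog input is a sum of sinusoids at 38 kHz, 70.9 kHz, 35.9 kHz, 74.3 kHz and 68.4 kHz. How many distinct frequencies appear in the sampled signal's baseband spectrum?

5

fs/2 = 16.4 kHz.
38 kHz mod fs = 5.2 kHz.
5.2 kHz ≤ fs/2 = 16.4 kHz, appears at 5.2 kHz.
70.9 kHz mod fs = 5.3 kHz.
5.3 kHz ≤ fs/2 = 16.4 kHz, appears at 5.3 kHz.
35.9 kHz mod fs = 3.1 kHz.
3.1 kHz ≤ fs/2 = 16.4 kHz, appears at 3.1 kHz.
74.3 kHz mod fs = 8.7 kHz.
8.7 kHz ≤ fs/2 = 16.4 kHz, appears at 8.7 kHz.
68.4 kHz mod fs = 2.8 kHz.
2.8 kHz ≤ fs/2 = 16.4 kHz, appears at 2.8 kHz.
Distinct values: {2.8 kHz, 3.1 kHz, 5.2 kHz, 5.3 kHz, 8.7 kHz} → 5.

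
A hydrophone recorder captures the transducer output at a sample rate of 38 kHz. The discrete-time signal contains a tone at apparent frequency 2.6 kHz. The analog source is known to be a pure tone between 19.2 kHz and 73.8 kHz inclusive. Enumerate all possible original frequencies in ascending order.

Frequencies that alias to 2.6 kHz are k·fs ± 2.6 kHz for integer k ≥ 0.
k=0: 2.6 kHz.
k=1: 35.4 kHz, 40.6 kHz.
k=2: 73.4 kHz, 78.6 kHz.
k=3: 111.4 kHz, 116.6 kHz.
Within [19.2 kHz, 73.8 kHz]: 35.4 kHz, 40.6 kHz, 73.4 kHz.

35.4 kHz, 40.6 kHz, 73.4 kHz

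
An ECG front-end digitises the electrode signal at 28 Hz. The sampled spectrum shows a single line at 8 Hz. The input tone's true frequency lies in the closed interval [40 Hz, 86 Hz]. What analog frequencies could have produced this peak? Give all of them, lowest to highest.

Frequencies that alias to 8 Hz are k·fs ± 8 Hz for integer k ≥ 0.
k=0: 8 Hz.
k=1: 20 Hz, 36 Hz.
k=2: 48 Hz, 64 Hz.
k=3: 76 Hz, 92 Hz.
k=4: 104 Hz, 120 Hz.
Within [40 Hz, 86 Hz]: 48 Hz, 64 Hz, 76 Hz.

48 Hz, 64 Hz, 76 Hz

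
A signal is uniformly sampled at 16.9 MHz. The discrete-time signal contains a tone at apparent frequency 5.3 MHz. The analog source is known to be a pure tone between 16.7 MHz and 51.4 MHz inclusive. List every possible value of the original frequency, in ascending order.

22.2 MHz, 28.5 MHz, 39.1 MHz, 45.4 MHz

Frequencies that alias to 5.3 MHz are k·fs ± 5.3 MHz for integer k ≥ 0.
k=0: 5.3 MHz.
k=1: 11.6 MHz, 22.2 MHz.
k=2: 28.5 MHz, 39.1 MHz.
k=3: 45.4 MHz, 56 MHz.
k=4: 62.3 MHz, 72.9 MHz.
Within [16.7 MHz, 51.4 MHz]: 22.2 MHz, 28.5 MHz, 39.1 MHz, 45.4 MHz.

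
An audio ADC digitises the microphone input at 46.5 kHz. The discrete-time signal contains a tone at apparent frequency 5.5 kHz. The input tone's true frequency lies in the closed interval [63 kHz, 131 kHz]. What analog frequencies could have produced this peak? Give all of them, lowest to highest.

Frequencies that alias to 5.5 kHz are k·fs ± 5.5 kHz for integer k ≥ 0.
k=0: 5.5 kHz.
k=1: 41 kHz, 52 kHz.
k=2: 87.5 kHz, 98.5 kHz.
k=3: 134 kHz, 145 kHz.
Within [63 kHz, 131 kHz]: 87.5 kHz, 98.5 kHz.

87.5 kHz, 98.5 kHz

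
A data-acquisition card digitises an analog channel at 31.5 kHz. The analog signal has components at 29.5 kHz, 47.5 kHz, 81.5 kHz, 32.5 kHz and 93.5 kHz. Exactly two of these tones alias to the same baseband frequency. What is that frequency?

1 kHz

fs/2 = 15.75 kHz.
29.5 kHz > fs/2 = 15.75 kHz, folds to fs − 29.5 kHz = 2 kHz.
47.5 kHz mod fs = 16 kHz.
16 kHz > fs/2 = 15.75 kHz, folds to fs − 16 kHz = 15.5 kHz.
81.5 kHz mod fs = 18.5 kHz.
18.5 kHz > fs/2 = 15.75 kHz, folds to fs − 18.5 kHz = 13 kHz.
32.5 kHz mod fs = 1 kHz.
1 kHz ≤ fs/2 = 15.75 kHz, appears at 1 kHz.
93.5 kHz mod fs = 30.5 kHz.
30.5 kHz > fs/2 = 15.75 kHz, folds to fs − 30.5 kHz = 1 kHz.
32.5 kHz and 93.5 kHz both map to 1 kHz.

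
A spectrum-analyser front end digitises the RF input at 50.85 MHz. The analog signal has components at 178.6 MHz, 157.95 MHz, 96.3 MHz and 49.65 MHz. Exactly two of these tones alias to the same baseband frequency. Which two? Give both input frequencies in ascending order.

96.3 MHz, 157.95 MHz

fs/2 = 25.425 MHz.
178.6 MHz mod fs = 26.05 MHz.
26.05 MHz > fs/2 = 25.425 MHz, folds to fs − 26.05 MHz = 24.8 MHz.
157.95 MHz mod fs = 5.4 MHz.
5.4 MHz ≤ fs/2 = 25.425 MHz, appears at 5.4 MHz.
96.3 MHz mod fs = 45.45 MHz.
45.45 MHz > fs/2 = 25.425 MHz, folds to fs − 45.45 MHz = 5.4 MHz.
49.65 MHz > fs/2 = 25.425 MHz, folds to fs − 49.65 MHz = 1.2 MHz.
96.3 MHz and 157.95 MHz both map to 5.4 MHz.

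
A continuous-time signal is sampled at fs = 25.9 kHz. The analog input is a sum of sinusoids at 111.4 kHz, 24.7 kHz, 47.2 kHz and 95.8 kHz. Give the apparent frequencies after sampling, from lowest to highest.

fs/2 = 12.95 kHz.
111.4 kHz mod fs = 7.8 kHz.
7.8 kHz ≤ fs/2 = 12.95 kHz, appears at 7.8 kHz.
24.7 kHz > fs/2 = 12.95 kHz, folds to fs − 24.7 kHz = 1.2 kHz.
47.2 kHz mod fs = 21.3 kHz.
21.3 kHz > fs/2 = 12.95 kHz, folds to fs − 21.3 kHz = 4.6 kHz.
95.8 kHz mod fs = 18.1 kHz.
18.1 kHz > fs/2 = 12.95 kHz, folds to fs − 18.1 kHz = 7.8 kHz.
Distinct values: {1.2 kHz, 4.6 kHz, 7.8 kHz}.

1.2 kHz, 4.6 kHz, 7.8 kHz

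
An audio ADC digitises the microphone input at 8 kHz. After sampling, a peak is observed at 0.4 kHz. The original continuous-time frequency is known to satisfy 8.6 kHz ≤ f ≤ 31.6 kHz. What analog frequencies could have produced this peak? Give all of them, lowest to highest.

15.6 kHz, 16.4 kHz, 23.6 kHz, 24.4 kHz, 31.6 kHz

Frequencies that alias to 0.4 kHz are k·fs ± 0.4 kHz for integer k ≥ 0.
k=0: 0.4 kHz.
k=1: 7.6 kHz, 8.4 kHz.
k=2: 15.6 kHz, 16.4 kHz.
k=3: 23.6 kHz, 24.4 kHz.
k=4: 31.6 kHz, 32.4 kHz.
k=5: 39.6 kHz, 40.4 kHz.
Within [8.6 kHz, 31.6 kHz]: 15.6 kHz, 16.4 kHz, 23.6 kHz, 24.4 kHz, 31.6 kHz.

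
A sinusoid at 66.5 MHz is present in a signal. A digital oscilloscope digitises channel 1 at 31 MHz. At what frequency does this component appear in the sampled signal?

4.5 MHz

66.5 MHz mod fs = 4.5 MHz.
4.5 MHz ≤ fs/2 = 15.5 MHz, appears at 4.5 MHz.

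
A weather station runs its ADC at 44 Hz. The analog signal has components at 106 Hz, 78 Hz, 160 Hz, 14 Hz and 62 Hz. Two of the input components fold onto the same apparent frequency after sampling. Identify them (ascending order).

62 Hz, 106 Hz

fs/2 = 22 Hz.
106 Hz mod fs = 18 Hz.
18 Hz ≤ fs/2 = 22 Hz, appears at 18 Hz.
78 Hz mod fs = 34 Hz.
34 Hz > fs/2 = 22 Hz, folds to fs − 34 Hz = 10 Hz.
160 Hz mod fs = 28 Hz.
28 Hz > fs/2 = 22 Hz, folds to fs − 28 Hz = 16 Hz.
14 Hz ≤ fs/2 = 22 Hz, passes unchanged.
62 Hz mod fs = 18 Hz.
18 Hz ≤ fs/2 = 22 Hz, appears at 18 Hz.
62 Hz and 106 Hz both map to 18 Hz.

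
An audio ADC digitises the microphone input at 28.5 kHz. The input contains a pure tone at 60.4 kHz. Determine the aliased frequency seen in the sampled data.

60.4 kHz mod fs = 3.4 kHz.
3.4 kHz ≤ fs/2 = 14.25 kHz, appears at 3.4 kHz.

3.4 kHz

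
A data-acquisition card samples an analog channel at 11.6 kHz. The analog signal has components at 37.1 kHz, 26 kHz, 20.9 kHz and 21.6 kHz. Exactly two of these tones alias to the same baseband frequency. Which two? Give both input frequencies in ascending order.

fs/2 = 5.8 kHz.
37.1 kHz mod fs = 2.3 kHz.
2.3 kHz ≤ fs/2 = 5.8 kHz, appears at 2.3 kHz.
26 kHz mod fs = 2.8 kHz.
2.8 kHz ≤ fs/2 = 5.8 kHz, appears at 2.8 kHz.
20.9 kHz mod fs = 9.3 kHz.
9.3 kHz > fs/2 = 5.8 kHz, folds to fs − 9.3 kHz = 2.3 kHz.
21.6 kHz mod fs = 10 kHz.
10 kHz > fs/2 = 5.8 kHz, folds to fs − 10 kHz = 1.6 kHz.
20.9 kHz and 37.1 kHz both map to 2.3 kHz.

20.9 kHz, 37.1 kHz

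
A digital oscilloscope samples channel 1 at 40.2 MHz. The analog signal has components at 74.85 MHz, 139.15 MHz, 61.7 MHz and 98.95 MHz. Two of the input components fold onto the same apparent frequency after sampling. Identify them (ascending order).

98.95 MHz, 139.15 MHz

fs/2 = 20.1 MHz.
74.85 MHz mod fs = 34.65 MHz.
34.65 MHz > fs/2 = 20.1 MHz, folds to fs − 34.65 MHz = 5.55 MHz.
139.15 MHz mod fs = 18.55 MHz.
18.55 MHz ≤ fs/2 = 20.1 MHz, appears at 18.55 MHz.
61.7 MHz mod fs = 21.5 MHz.
21.5 MHz > fs/2 = 20.1 MHz, folds to fs − 21.5 MHz = 18.7 MHz.
98.95 MHz mod fs = 18.55 MHz.
18.55 MHz ≤ fs/2 = 20.1 MHz, appears at 18.55 MHz.
98.95 MHz and 139.15 MHz both map to 18.55 MHz.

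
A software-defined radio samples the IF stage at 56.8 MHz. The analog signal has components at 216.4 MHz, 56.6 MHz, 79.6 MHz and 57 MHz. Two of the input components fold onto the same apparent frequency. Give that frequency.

fs/2 = 28.4 MHz.
216.4 MHz mod fs = 46 MHz.
46 MHz > fs/2 = 28.4 MHz, folds to fs − 46 MHz = 10.8 MHz.
56.6 MHz > fs/2 = 28.4 MHz, folds to fs − 56.6 MHz = 0.2 MHz.
79.6 MHz mod fs = 22.8 MHz.
22.8 MHz ≤ fs/2 = 28.4 MHz, appears at 22.8 MHz.
57 MHz mod fs = 0.2 MHz.
0.2 MHz ≤ fs/2 = 28.4 MHz, appears at 0.2 MHz.
56.6 MHz and 57 MHz both map to 0.2 MHz.

0.2 MHz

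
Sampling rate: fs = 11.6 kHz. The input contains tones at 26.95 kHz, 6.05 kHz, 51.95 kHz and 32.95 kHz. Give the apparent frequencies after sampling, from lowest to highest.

1.85 kHz, 3.75 kHz, 5.55 kHz

fs/2 = 5.8 kHz.
26.95 kHz mod fs = 3.75 kHz.
3.75 kHz ≤ fs/2 = 5.8 kHz, appears at 3.75 kHz.
6.05 kHz > fs/2 = 5.8 kHz, folds to fs − 6.05 kHz = 5.55 kHz.
51.95 kHz mod fs = 5.55 kHz.
5.55 kHz ≤ fs/2 = 5.8 kHz, appears at 5.55 kHz.
32.95 kHz mod fs = 9.75 kHz.
9.75 kHz > fs/2 = 5.8 kHz, folds to fs − 9.75 kHz = 1.85 kHz.
Distinct values: {1.85 kHz, 3.75 kHz, 5.55 kHz}.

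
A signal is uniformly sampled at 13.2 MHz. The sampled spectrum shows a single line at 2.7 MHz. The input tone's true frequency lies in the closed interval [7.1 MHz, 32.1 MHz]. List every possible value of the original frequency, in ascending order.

10.5 MHz, 15.9 MHz, 23.7 MHz, 29.1 MHz

Frequencies that alias to 2.7 MHz are k·fs ± 2.7 MHz for integer k ≥ 0.
k=0: 2.7 MHz.
k=1: 10.5 MHz, 15.9 MHz.
k=2: 23.7 MHz, 29.1 MHz.
k=3: 36.9 MHz, 42.3 MHz.
Within [7.1 MHz, 32.1 MHz]: 10.5 MHz, 15.9 MHz, 23.7 MHz, 29.1 MHz.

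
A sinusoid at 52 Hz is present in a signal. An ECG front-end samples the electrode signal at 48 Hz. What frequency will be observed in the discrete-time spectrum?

4 Hz

52 Hz mod fs = 4 Hz.
4 Hz ≤ fs/2 = 24 Hz, appears at 4 Hz.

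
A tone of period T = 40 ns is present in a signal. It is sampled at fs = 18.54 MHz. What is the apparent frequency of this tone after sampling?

6.46 MHz

T = 40 ns → f = 1/T = 25 MHz.
25 MHz mod fs = 6.46 MHz.
6.46 MHz ≤ fs/2 = 9.27 MHz, appears at 6.46 MHz.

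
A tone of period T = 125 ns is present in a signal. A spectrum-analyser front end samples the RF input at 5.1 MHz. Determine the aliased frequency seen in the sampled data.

2.2 MHz

T = 125 ns → f = 1/T = 8 MHz.
8 MHz mod fs = 2.9 MHz.
2.9 MHz > fs/2 = 2.55 MHz, folds to fs − 2.9 MHz = 2.2 MHz.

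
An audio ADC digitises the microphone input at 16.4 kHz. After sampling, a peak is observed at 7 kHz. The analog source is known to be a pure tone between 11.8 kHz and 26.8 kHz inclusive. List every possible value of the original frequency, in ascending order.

23.4 kHz, 25.8 kHz

Frequencies that alias to 7 kHz are k·fs ± 7 kHz for integer k ≥ 0.
k=0: 7 kHz.
k=1: 9.4 kHz, 23.4 kHz.
k=2: 25.8 kHz, 39.8 kHz.
k=3: 42.2 kHz, 56.2 kHz.
Within [11.8 kHz, 26.8 kHz]: 23.4 kHz, 25.8 kHz.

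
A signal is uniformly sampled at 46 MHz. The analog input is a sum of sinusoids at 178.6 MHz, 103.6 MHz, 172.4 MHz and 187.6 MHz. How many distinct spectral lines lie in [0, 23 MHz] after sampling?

fs/2 = 23 MHz.
178.6 MHz mod fs = 40.6 MHz.
40.6 MHz > fs/2 = 23 MHz, folds to fs − 40.6 MHz = 5.4 MHz.
103.6 MHz mod fs = 11.6 MHz.
11.6 MHz ≤ fs/2 = 23 MHz, appears at 11.6 MHz.
172.4 MHz mod fs = 34.4 MHz.
34.4 MHz > fs/2 = 23 MHz, folds to fs − 34.4 MHz = 11.6 MHz.
187.6 MHz mod fs = 3.6 MHz.
3.6 MHz ≤ fs/2 = 23 MHz, appears at 3.6 MHz.
Distinct values: {3.6 MHz, 5.4 MHz, 11.6 MHz} → 3.

3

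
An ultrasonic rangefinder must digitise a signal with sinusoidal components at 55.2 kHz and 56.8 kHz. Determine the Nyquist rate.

113.6 kHz

Highest-frequency component: 56.8 kHz.
Nyquist rate = 2 × 56.8 kHz = 113.6 kHz.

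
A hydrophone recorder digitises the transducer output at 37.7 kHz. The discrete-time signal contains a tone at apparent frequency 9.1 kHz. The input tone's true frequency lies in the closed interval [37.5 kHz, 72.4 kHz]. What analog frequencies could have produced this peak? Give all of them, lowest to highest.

46.8 kHz, 66.3 kHz

Frequencies that alias to 9.1 kHz are k·fs ± 9.1 kHz for integer k ≥ 0.
k=0: 9.1 kHz.
k=1: 28.6 kHz, 46.8 kHz.
k=2: 66.3 kHz, 84.5 kHz.
k=3: 104 kHz, 122.2 kHz.
Within [37.5 kHz, 72.4 kHz]: 46.8 kHz, 66.3 kHz.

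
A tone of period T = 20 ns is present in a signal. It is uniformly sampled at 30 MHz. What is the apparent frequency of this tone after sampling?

T = 20 ns → f = 1/T = 50 MHz.
50 MHz mod fs = 20 MHz.
20 MHz > fs/2 = 15 MHz, folds to fs − 20 MHz = 10 MHz.

10 MHz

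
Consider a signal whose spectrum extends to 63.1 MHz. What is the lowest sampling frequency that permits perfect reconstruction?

126.2 MHz

Nyquist rate = 2 × 63.1 MHz = 126.2 MHz.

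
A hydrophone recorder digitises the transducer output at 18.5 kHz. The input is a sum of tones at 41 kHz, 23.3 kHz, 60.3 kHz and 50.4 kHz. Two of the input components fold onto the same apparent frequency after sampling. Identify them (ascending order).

fs/2 = 9.25 kHz.
41 kHz mod fs = 4 kHz.
4 kHz ≤ fs/2 = 9.25 kHz, appears at 4 kHz.
23.3 kHz mod fs = 4.8 kHz.
4.8 kHz ≤ fs/2 = 9.25 kHz, appears at 4.8 kHz.
60.3 kHz mod fs = 4.8 kHz.
4.8 kHz ≤ fs/2 = 9.25 kHz, appears at 4.8 kHz.
50.4 kHz mod fs = 13.4 kHz.
13.4 kHz > fs/2 = 9.25 kHz, folds to fs − 13.4 kHz = 5.1 kHz.
23.3 kHz and 60.3 kHz both map to 4.8 kHz.

23.3 kHz, 60.3 kHz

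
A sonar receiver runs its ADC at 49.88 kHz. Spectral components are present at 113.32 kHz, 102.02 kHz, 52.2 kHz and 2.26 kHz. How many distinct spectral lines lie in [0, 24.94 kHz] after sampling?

fs/2 = 24.94 kHz.
113.32 kHz mod fs = 13.56 kHz.
13.56 kHz ≤ fs/2 = 24.94 kHz, appears at 13.56 kHz.
102.02 kHz mod fs = 2.26 kHz.
2.26 kHz ≤ fs/2 = 24.94 kHz, appears at 2.26 kHz.
52.2 kHz mod fs = 2.32 kHz.
2.32 kHz ≤ fs/2 = 24.94 kHz, appears at 2.32 kHz.
2.26 kHz ≤ fs/2 = 24.94 kHz, passes unchanged.
Distinct values: {2.26 kHz, 2.32 kHz, 13.56 kHz} → 3.

3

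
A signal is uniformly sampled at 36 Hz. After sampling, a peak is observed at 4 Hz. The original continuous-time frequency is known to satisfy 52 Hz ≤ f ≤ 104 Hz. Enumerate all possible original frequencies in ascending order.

68 Hz, 76 Hz, 104 Hz

Frequencies that alias to 4 Hz are k·fs ± 4 Hz for integer k ≥ 0.
k=0: 4 Hz.
k=1: 32 Hz, 40 Hz.
k=2: 68 Hz, 76 Hz.
k=3: 104 Hz, 112 Hz.
k=4: 140 Hz, 148 Hz.
Within [52 Hz, 104 Hz]: 68 Hz, 76 Hz, 104 Hz.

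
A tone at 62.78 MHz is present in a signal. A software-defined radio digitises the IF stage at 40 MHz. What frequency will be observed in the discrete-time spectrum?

17.22 MHz

62.78 MHz mod fs = 22.78 MHz.
22.78 MHz > fs/2 = 20 MHz, folds to fs − 22.78 MHz = 17.22 MHz.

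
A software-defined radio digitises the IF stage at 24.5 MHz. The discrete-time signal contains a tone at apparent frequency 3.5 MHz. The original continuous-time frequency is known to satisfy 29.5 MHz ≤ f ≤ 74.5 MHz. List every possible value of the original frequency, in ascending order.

Frequencies that alias to 3.5 MHz are k·fs ± 3.5 MHz for integer k ≥ 0.
k=0: 3.5 MHz.
k=1: 21 MHz, 28 MHz.
k=2: 45.5 MHz, 52.5 MHz.
k=3: 70 MHz, 77 MHz.
k=4: 94.5 MHz, 101.5 MHz.
Within [29.5 MHz, 74.5 MHz]: 45.5 MHz, 52.5 MHz, 70 MHz.

45.5 MHz, 52.5 MHz, 70 MHz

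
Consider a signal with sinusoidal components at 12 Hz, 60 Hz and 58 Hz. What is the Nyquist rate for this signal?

Highest-frequency component: 60 Hz.
Nyquist rate = 2 × 60 Hz = 120 Hz.

120 Hz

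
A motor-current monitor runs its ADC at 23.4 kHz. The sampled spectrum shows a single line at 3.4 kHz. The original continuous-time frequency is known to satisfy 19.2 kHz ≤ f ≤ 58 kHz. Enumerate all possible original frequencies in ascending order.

Frequencies that alias to 3.4 kHz are k·fs ± 3.4 kHz for integer k ≥ 0.
k=0: 3.4 kHz.
k=1: 20 kHz, 26.8 kHz.
k=2: 43.4 kHz, 50.2 kHz.
k=3: 66.8 kHz, 73.6 kHz.
Within [19.2 kHz, 58 kHz]: 20 kHz, 26.8 kHz, 43.4 kHz, 50.2 kHz.

20 kHz, 26.8 kHz, 43.4 kHz, 50.2 kHz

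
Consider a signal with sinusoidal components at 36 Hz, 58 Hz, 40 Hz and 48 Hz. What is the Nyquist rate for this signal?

Highest-frequency component: 58 Hz.
Nyquist rate = 2 × 58 Hz = 116 Hz.

116 Hz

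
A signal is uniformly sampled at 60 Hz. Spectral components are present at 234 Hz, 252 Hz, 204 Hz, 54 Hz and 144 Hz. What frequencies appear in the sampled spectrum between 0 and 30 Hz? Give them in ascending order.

fs/2 = 30 Hz.
234 Hz mod fs = 54 Hz.
54 Hz > fs/2 = 30 Hz, folds to fs − 54 Hz = 6 Hz.
252 Hz mod fs = 12 Hz.
12 Hz ≤ fs/2 = 30 Hz, appears at 12 Hz.
204 Hz mod fs = 24 Hz.
24 Hz ≤ fs/2 = 30 Hz, appears at 24 Hz.
54 Hz > fs/2 = 30 Hz, folds to fs − 54 Hz = 6 Hz.
144 Hz mod fs = 24 Hz.
24 Hz ≤ fs/2 = 30 Hz, appears at 24 Hz.
Distinct values: {6 Hz, 12 Hz, 24 Hz}.

6 Hz, 12 Hz, 24 Hz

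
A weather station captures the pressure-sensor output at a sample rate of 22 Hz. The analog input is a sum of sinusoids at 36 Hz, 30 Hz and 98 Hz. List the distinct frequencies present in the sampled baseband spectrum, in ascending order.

8 Hz, 10 Hz

fs/2 = 11 Hz.
36 Hz mod fs = 14 Hz.
14 Hz > fs/2 = 11 Hz, folds to fs − 14 Hz = 8 Hz.
30 Hz mod fs = 8 Hz.
8 Hz ≤ fs/2 = 11 Hz, appears at 8 Hz.
98 Hz mod fs = 10 Hz.
10 Hz ≤ fs/2 = 11 Hz, appears at 10 Hz.
Distinct values: {8 Hz, 10 Hz}.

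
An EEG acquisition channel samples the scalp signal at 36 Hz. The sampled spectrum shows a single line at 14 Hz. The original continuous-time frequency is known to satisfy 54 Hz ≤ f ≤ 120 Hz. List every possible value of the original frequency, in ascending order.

58 Hz, 86 Hz, 94 Hz

Frequencies that alias to 14 Hz are k·fs ± 14 Hz for integer k ≥ 0.
k=0: 14 Hz.
k=1: 22 Hz, 50 Hz.
k=2: 58 Hz, 86 Hz.
k=3: 94 Hz, 122 Hz.
k=4: 130 Hz, 158 Hz.
Within [54 Hz, 120 Hz]: 58 Hz, 86 Hz, 94 Hz.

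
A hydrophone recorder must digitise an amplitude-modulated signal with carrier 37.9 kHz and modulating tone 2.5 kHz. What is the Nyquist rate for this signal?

AM sidebands sit at fc ± fm = 35.4 kHz and 40.4 kHz.
Highest-frequency component: 40.4 kHz.
Nyquist rate = 2 × 40.4 kHz = 80.8 kHz.

80.8 kHz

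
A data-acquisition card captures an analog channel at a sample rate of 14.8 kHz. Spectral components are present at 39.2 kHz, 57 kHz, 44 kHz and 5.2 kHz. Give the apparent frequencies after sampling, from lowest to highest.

fs/2 = 7.4 kHz.
39.2 kHz mod fs = 9.6 kHz.
9.6 kHz > fs/2 = 7.4 kHz, folds to fs − 9.6 kHz = 5.2 kHz.
57 kHz mod fs = 12.6 kHz.
12.6 kHz > fs/2 = 7.4 kHz, folds to fs − 12.6 kHz = 2.2 kHz.
44 kHz mod fs = 14.4 kHz.
14.4 kHz > fs/2 = 7.4 kHz, folds to fs − 14.4 kHz = 0.4 kHz.
5.2 kHz ≤ fs/2 = 7.4 kHz, passes unchanged.
Distinct values: {0.4 kHz, 2.2 kHz, 5.2 kHz}.

0.4 kHz, 2.2 kHz, 5.2 kHz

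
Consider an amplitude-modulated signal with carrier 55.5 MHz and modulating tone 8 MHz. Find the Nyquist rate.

127 MHz

AM sidebands sit at fc ± fm = 47.5 MHz and 63.5 MHz.
Highest-frequency component: 63.5 MHz.
Nyquist rate = 2 × 63.5 MHz = 127 MHz.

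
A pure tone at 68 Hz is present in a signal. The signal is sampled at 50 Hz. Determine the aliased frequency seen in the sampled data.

18 Hz

68 Hz mod fs = 18 Hz.
18 Hz ≤ fs/2 = 25 Hz, appears at 18 Hz.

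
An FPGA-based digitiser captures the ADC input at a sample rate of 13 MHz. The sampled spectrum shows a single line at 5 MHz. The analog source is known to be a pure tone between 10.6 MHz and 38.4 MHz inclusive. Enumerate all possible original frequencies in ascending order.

Frequencies that alias to 5 MHz are k·fs ± 5 MHz for integer k ≥ 0.
k=0: 5 MHz.
k=1: 8 MHz, 18 MHz.
k=2: 21 MHz, 31 MHz.
k=3: 34 MHz, 44 MHz.
k=4: 47 MHz, 57 MHz.
Within [10.6 MHz, 38.4 MHz]: 18 MHz, 21 MHz, 31 MHz, 34 MHz.

18 MHz, 21 MHz, 31 MHz, 34 MHz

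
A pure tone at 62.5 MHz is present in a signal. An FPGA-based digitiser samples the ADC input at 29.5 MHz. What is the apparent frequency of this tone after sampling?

3.5 MHz

62.5 MHz mod fs = 3.5 MHz.
3.5 MHz ≤ fs/2 = 14.75 MHz, appears at 3.5 MHz.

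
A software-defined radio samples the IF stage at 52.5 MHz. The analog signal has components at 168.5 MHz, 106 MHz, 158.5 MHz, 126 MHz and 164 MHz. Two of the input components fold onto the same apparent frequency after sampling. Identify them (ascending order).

fs/2 = 26.25 MHz.
168.5 MHz mod fs = 11 MHz.
11 MHz ≤ fs/2 = 26.25 MHz, appears at 11 MHz.
106 MHz mod fs = 1 MHz.
1 MHz ≤ fs/2 = 26.25 MHz, appears at 1 MHz.
158.5 MHz mod fs = 1 MHz.
1 MHz ≤ fs/2 = 26.25 MHz, appears at 1 MHz.
126 MHz mod fs = 21 MHz.
21 MHz ≤ fs/2 = 26.25 MHz, appears at 21 MHz.
164 MHz mod fs = 6.5 MHz.
6.5 MHz ≤ fs/2 = 26.25 MHz, appears at 6.5 MHz.
106 MHz and 158.5 MHz both map to 1 MHz.

106 MHz, 158.5 MHz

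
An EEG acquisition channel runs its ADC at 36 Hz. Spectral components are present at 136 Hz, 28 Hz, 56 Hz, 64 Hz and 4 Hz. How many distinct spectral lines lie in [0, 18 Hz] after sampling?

3

fs/2 = 18 Hz.
136 Hz mod fs = 28 Hz.
28 Hz > fs/2 = 18 Hz, folds to fs − 28 Hz = 8 Hz.
28 Hz > fs/2 = 18 Hz, folds to fs − 28 Hz = 8 Hz.
56 Hz mod fs = 20 Hz.
20 Hz > fs/2 = 18 Hz, folds to fs − 20 Hz = 16 Hz.
64 Hz mod fs = 28 Hz.
28 Hz > fs/2 = 18 Hz, folds to fs − 28 Hz = 8 Hz.
4 Hz ≤ fs/2 = 18 Hz, passes unchanged.
Distinct values: {4 Hz, 8 Hz, 16 Hz} → 3.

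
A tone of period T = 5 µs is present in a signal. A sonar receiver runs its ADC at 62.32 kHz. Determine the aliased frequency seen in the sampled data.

T = 5 µs → f = 1/T = 200 kHz.
200 kHz mod fs = 13.04 kHz.
13.04 kHz ≤ fs/2 = 31.16 kHz, appears at 13.04 kHz.

13.04 kHz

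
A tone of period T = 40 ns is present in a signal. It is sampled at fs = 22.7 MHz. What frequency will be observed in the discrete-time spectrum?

2.3 MHz

T = 40 ns → f = 1/T = 25 MHz.
25 MHz mod fs = 2.3 MHz.
2.3 MHz ≤ fs/2 = 11.35 MHz, appears at 2.3 MHz.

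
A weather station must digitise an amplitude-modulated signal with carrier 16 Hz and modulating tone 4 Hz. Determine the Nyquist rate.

AM sidebands sit at fc ± fm = 12 Hz and 20 Hz.
Highest-frequency component: 20 Hz.
Nyquist rate = 2 × 20 Hz = 40 Hz.

40 Hz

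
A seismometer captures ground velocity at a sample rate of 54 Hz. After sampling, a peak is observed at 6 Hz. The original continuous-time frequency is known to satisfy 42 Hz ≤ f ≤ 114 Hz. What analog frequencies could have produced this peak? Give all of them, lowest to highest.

48 Hz, 60 Hz, 102 Hz, 114 Hz

Frequencies that alias to 6 Hz are k·fs ± 6 Hz for integer k ≥ 0.
k=0: 6 Hz.
k=1: 48 Hz, 60 Hz.
k=2: 102 Hz, 114 Hz.
k=3: 156 Hz, 168 Hz.
Within [42 Hz, 114 Hz]: 48 Hz, 60 Hz, 102 Hz, 114 Hz.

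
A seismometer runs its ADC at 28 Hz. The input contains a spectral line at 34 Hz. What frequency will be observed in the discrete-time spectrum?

34 Hz mod fs = 6 Hz.
6 Hz ≤ fs/2 = 14 Hz, appears at 6 Hz.

6 Hz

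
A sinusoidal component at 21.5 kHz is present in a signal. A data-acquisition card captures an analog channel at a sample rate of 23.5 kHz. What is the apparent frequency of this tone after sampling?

21.5 kHz > fs/2 = 11.75 kHz, folds to fs − 21.5 kHz = 2 kHz.

2 kHz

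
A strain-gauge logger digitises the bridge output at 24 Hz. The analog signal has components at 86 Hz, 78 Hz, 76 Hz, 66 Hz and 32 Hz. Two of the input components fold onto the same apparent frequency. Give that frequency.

fs/2 = 12 Hz.
86 Hz mod fs = 14 Hz.
14 Hz > fs/2 = 12 Hz, folds to fs − 14 Hz = 10 Hz.
78 Hz mod fs = 6 Hz.
6 Hz ≤ fs/2 = 12 Hz, appears at 6 Hz.
76 Hz mod fs = 4 Hz.
4 Hz ≤ fs/2 = 12 Hz, appears at 4 Hz.
66 Hz mod fs = 18 Hz.
18 Hz > fs/2 = 12 Hz, folds to fs − 18 Hz = 6 Hz.
32 Hz mod fs = 8 Hz.
8 Hz ≤ fs/2 = 12 Hz, appears at 8 Hz.
66 Hz and 78 Hz both map to 6 Hz.

6 Hz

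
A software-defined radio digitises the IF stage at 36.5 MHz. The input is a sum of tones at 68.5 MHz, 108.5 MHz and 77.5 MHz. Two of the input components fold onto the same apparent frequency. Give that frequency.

4.5 MHz

fs/2 = 18.25 MHz.
68.5 MHz mod fs = 32 MHz.
32 MHz > fs/2 = 18.25 MHz, folds to fs − 32 MHz = 4.5 MHz.
108.5 MHz mod fs = 35.5 MHz.
35.5 MHz > fs/2 = 18.25 MHz, folds to fs − 35.5 MHz = 1 MHz.
77.5 MHz mod fs = 4.5 MHz.
4.5 MHz ≤ fs/2 = 18.25 MHz, appears at 4.5 MHz.
68.5 MHz and 77.5 MHz both map to 4.5 MHz.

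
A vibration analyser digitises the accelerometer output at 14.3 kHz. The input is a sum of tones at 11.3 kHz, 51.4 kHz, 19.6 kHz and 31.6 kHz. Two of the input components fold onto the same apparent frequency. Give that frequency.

3 kHz

fs/2 = 7.15 kHz.
11.3 kHz > fs/2 = 7.15 kHz, folds to fs − 11.3 kHz = 3 kHz.
51.4 kHz mod fs = 8.5 kHz.
8.5 kHz > fs/2 = 7.15 kHz, folds to fs − 8.5 kHz = 5.8 kHz.
19.6 kHz mod fs = 5.3 kHz.
5.3 kHz ≤ fs/2 = 7.15 kHz, appears at 5.3 kHz.
31.6 kHz mod fs = 3 kHz.
3 kHz ≤ fs/2 = 7.15 kHz, appears at 3 kHz.
11.3 kHz and 31.6 kHz both map to 3 kHz.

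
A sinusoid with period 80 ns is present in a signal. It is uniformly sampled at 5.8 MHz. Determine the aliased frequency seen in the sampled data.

T = 80 ns → f = 1/T = 12.5 MHz.
12.5 MHz mod fs = 0.9 MHz.
0.9 MHz ≤ fs/2 = 2.9 MHz, appears at 0.9 MHz.

0.9 MHz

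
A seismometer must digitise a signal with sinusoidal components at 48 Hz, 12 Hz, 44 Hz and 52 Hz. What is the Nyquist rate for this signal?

Highest-frequency component: 52 Hz.
Nyquist rate = 2 × 52 Hz = 104 Hz.

104 Hz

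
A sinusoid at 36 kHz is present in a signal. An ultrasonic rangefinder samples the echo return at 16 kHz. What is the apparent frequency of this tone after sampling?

4 kHz

36 kHz mod fs = 4 kHz.
4 kHz ≤ fs/2 = 8 kHz, appears at 4 kHz.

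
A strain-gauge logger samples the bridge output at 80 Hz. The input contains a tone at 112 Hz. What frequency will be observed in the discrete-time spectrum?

32 Hz

112 Hz mod fs = 32 Hz.
32 Hz ≤ fs/2 = 40 Hz, appears at 32 Hz.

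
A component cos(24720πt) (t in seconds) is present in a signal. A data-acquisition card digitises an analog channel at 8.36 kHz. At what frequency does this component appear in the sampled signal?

4 kHz

ω = 24720π rad/s → f = ω/(2π) = 12360 Hz = 12.36 kHz.
12.36 kHz mod fs = 4 kHz.
4 kHz ≤ fs/2 = 4.18 kHz, appears at 4 kHz.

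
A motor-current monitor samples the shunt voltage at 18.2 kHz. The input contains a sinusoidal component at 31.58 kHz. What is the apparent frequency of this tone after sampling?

31.58 kHz mod fs = 13.38 kHz.
13.38 kHz > fs/2 = 9.1 kHz, folds to fs − 13.38 kHz = 4.82 kHz.

4.82 kHz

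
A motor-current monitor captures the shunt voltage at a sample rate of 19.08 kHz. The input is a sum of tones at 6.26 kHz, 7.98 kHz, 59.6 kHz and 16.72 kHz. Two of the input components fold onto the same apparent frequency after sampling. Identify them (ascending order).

16.72 kHz, 59.6 kHz

fs/2 = 9.54 kHz.
6.26 kHz ≤ fs/2 = 9.54 kHz, passes unchanged.
7.98 kHz ≤ fs/2 = 9.54 kHz, passes unchanged.
59.6 kHz mod fs = 2.36 kHz.
2.36 kHz ≤ fs/2 = 9.54 kHz, appears at 2.36 kHz.
16.72 kHz > fs/2 = 9.54 kHz, folds to fs − 16.72 kHz = 2.36 kHz.
16.72 kHz and 59.6 kHz both map to 2.36 kHz.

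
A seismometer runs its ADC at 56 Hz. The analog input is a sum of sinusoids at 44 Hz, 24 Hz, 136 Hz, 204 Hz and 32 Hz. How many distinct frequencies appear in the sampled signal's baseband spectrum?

3

fs/2 = 28 Hz.
44 Hz > fs/2 = 28 Hz, folds to fs − 44 Hz = 12 Hz.
24 Hz ≤ fs/2 = 28 Hz, passes unchanged.
136 Hz mod fs = 24 Hz.
24 Hz ≤ fs/2 = 28 Hz, appears at 24 Hz.
204 Hz mod fs = 36 Hz.
36 Hz > fs/2 = 28 Hz, folds to fs − 36 Hz = 20 Hz.
32 Hz > fs/2 = 28 Hz, folds to fs − 32 Hz = 24 Hz.
Distinct values: {12 Hz, 20 Hz, 24 Hz} → 3.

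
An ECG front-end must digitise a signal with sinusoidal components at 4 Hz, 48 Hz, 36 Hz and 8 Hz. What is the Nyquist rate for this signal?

96 Hz

Highest-frequency component: 48 Hz.
Nyquist rate = 2 × 48 Hz = 96 Hz.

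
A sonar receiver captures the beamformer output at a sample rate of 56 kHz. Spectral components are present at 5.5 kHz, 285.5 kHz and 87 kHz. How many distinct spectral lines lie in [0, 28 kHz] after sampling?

fs/2 = 28 kHz.
5.5 kHz ≤ fs/2 = 28 kHz, passes unchanged.
285.5 kHz mod fs = 5.5 kHz.
5.5 kHz ≤ fs/2 = 28 kHz, appears at 5.5 kHz.
87 kHz mod fs = 31 kHz.
31 kHz > fs/2 = 28 kHz, folds to fs − 31 kHz = 25 kHz.
Distinct values: {5.5 kHz, 25 kHz} → 2.

2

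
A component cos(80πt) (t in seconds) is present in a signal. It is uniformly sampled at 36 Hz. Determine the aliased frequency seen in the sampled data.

4 Hz

ω = 80π rad/s → f = ω/(2π) = 40 Hz.
40 Hz mod fs = 4 Hz.
4 Hz ≤ fs/2 = 18 Hz, appears at 4 Hz.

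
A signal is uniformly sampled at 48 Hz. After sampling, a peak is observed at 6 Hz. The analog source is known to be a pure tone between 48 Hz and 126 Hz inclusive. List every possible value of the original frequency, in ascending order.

54 Hz, 90 Hz, 102 Hz

Frequencies that alias to 6 Hz are k·fs ± 6 Hz for integer k ≥ 0.
k=0: 6 Hz.
k=1: 42 Hz, 54 Hz.
k=2: 90 Hz, 102 Hz.
k=3: 138 Hz, 150 Hz.
Within [48 Hz, 126 Hz]: 54 Hz, 90 Hz, 102 Hz.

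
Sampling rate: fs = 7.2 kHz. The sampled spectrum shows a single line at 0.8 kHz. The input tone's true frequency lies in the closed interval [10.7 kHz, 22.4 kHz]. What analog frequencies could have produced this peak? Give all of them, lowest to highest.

13.6 kHz, 15.2 kHz, 20.8 kHz, 22.4 kHz

Frequencies that alias to 0.8 kHz are k·fs ± 0.8 kHz for integer k ≥ 0.
k=0: 0.8 kHz.
k=1: 6.4 kHz, 8 kHz.
k=2: 13.6 kHz, 15.2 kHz.
k=3: 20.8 kHz, 22.4 kHz.
k=4: 28 kHz, 29.6 kHz.
Within [10.7 kHz, 22.4 kHz]: 13.6 kHz, 15.2 kHz, 20.8 kHz, 22.4 kHz.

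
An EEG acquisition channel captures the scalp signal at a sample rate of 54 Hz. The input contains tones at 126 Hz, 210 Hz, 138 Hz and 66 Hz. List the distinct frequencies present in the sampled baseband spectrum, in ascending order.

6 Hz, 12 Hz, 18 Hz, 24 Hz

fs/2 = 27 Hz.
126 Hz mod fs = 18 Hz.
18 Hz ≤ fs/2 = 27 Hz, appears at 18 Hz.
210 Hz mod fs = 48 Hz.
48 Hz > fs/2 = 27 Hz, folds to fs − 48 Hz = 6 Hz.
138 Hz mod fs = 30 Hz.
30 Hz > fs/2 = 27 Hz, folds to fs − 30 Hz = 24 Hz.
66 Hz mod fs = 12 Hz.
12 Hz ≤ fs/2 = 27 Hz, appears at 12 Hz.
Distinct values: {6 Hz, 12 Hz, 18 Hz, 24 Hz}.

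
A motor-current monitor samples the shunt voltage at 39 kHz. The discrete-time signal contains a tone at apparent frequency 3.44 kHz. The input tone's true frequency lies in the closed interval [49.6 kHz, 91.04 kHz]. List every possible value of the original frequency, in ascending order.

Frequencies that alias to 3.44 kHz are k·fs ± 3.44 kHz for integer k ≥ 0.
k=0: 3.44 kHz.
k=1: 35.56 kHz, 42.44 kHz.
k=2: 74.56 kHz, 81.44 kHz.
k=3: 113.56 kHz, 120.44 kHz.
Within [49.6 kHz, 91.04 kHz]: 74.56 kHz, 81.44 kHz.

74.56 kHz, 81.44 kHz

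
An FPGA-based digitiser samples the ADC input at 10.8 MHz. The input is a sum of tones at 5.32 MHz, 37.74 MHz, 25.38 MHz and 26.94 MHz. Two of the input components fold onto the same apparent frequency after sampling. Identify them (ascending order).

fs/2 = 5.4 MHz.
5.32 MHz ≤ fs/2 = 5.4 MHz, passes unchanged.
37.74 MHz mod fs = 5.34 MHz.
5.34 MHz ≤ fs/2 = 5.4 MHz, appears at 5.34 MHz.
25.38 MHz mod fs = 3.78 MHz.
3.78 MHz ≤ fs/2 = 5.4 MHz, appears at 3.78 MHz.
26.94 MHz mod fs = 5.34 MHz.
5.34 MHz ≤ fs/2 = 5.4 MHz, appears at 5.34 MHz.
26.94 MHz and 37.74 MHz both map to 5.34 MHz.

26.94 MHz, 37.74 MHz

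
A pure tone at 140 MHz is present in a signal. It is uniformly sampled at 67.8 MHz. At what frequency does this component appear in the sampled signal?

4.4 MHz

140 MHz mod fs = 4.4 MHz.
4.4 MHz ≤ fs/2 = 33.9 MHz, appears at 4.4 MHz.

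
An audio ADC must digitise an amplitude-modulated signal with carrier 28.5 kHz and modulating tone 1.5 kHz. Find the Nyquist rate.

60 kHz

AM sidebands sit at fc ± fm = 27 kHz and 30 kHz.
Highest-frequency component: 30 kHz.
Nyquist rate = 2 × 30 kHz = 60 kHz.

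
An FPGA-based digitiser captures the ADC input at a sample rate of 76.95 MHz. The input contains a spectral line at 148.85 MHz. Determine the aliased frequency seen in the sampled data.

5.05 MHz

148.85 MHz mod fs = 71.9 MHz.
71.9 MHz > fs/2 = 38.475 MHz, folds to fs − 71.9 MHz = 5.05 MHz.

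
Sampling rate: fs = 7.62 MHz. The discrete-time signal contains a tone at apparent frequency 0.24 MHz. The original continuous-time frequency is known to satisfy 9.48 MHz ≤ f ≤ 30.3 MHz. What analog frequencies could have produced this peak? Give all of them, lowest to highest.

15 MHz, 15.48 MHz, 22.62 MHz, 23.1 MHz, 30.24 MHz

Frequencies that alias to 0.24 MHz are k·fs ± 0.24 MHz for integer k ≥ 0.
k=0: 0.24 MHz.
k=1: 7.38 MHz, 7.86 MHz.
k=2: 15 MHz, 15.48 MHz.
k=3: 22.62 MHz, 23.1 MHz.
k=4: 30.24 MHz, 30.72 MHz.
k=5: 37.86 MHz, 38.34 MHz.
Within [9.48 MHz, 30.3 MHz]: 15 MHz, 15.48 MHz, 22.62 MHz, 23.1 MHz, 30.24 MHz.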